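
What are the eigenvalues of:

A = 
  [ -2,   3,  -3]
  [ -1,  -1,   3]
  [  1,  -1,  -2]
λ = -1, -2 + 3i, -2 - 3i  (≈ -1, -2 + 3i, -2 - 3i)

Characteristic polynomial: det(λI - A) = λ³ + 5λ² + 17λ + 13
Testing integer divisors of the constant term: p(-1) = 0, so (λ + 1) is a factor:
p(λ) = (λ + 1)(λ² + 4λ + 13)
λ² + 4λ + 13 = 0  ⇒  λ = (-4 ± √((4)² - 4·(13)))/2 = (-4 ± √(-36))/2
  = -2 + 3i,  -2 - 3i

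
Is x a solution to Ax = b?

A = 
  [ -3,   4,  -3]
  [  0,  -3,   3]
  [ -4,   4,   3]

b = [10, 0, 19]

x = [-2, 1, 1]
No

Ax = [7, 0, 15] ≠ b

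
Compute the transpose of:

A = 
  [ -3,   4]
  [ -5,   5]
Aᵀ = 
  [ -3,  -5]
  [  4,   5]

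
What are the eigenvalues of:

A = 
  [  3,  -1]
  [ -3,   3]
tr(A) = 6, det(A) = 6
Characteristic polynomial: λ² - tr(A)λ + det(A) = λ² - 6λ + 6
λ² - 6λ + 6 = 0  ⇒  λ = (6 ± √((-6)² - 4·(6)))/2 = (6 ± √(12))/2
  = 3 + √3,  3 - √3

λ = 3 + √3, 3 - √3  (≈ 4.732, 1.268)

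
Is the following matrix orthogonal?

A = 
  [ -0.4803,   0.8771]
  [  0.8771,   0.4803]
Yes

AᵀA = 
  [  1,   0]
  [  0,   1]
≈ I (equal to I up to the 4-dp rounding of the entries)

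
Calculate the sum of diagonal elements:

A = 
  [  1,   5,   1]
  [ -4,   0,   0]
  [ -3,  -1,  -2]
-1

tr(A) = 1 + 0 + -2 = -1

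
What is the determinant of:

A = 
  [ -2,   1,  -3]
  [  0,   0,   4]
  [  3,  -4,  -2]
-20

Cofactor expansion along row 1:
det(A) = (-2)·((0)(-2) - (4)(-4)) - (1)·((0)(-2) - (4)(3)) + (-3)·((0)(-4) - (0)(3))
  = (-2)(16) - (1)(-12) + (-3)(0)
  = -20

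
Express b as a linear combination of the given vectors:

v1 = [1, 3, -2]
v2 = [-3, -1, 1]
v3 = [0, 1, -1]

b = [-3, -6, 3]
c1 = -3, c2 = 0, c3 = 3

b = -3·v1 + 0·v2 + 3·v3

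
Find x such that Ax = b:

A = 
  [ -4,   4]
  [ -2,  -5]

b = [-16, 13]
x = [1, -3]

Row reduce the augmented matrix [A|b]:
R2 → R2 - (1/2)·R1
REF = 
  [ -4,   4, -16]
  [  0,  -7,  21]

Back-substitution:
x₂ = 21 / (-7) = -3
x₁ = (-16 - (4)(-3)) / (-4) = 1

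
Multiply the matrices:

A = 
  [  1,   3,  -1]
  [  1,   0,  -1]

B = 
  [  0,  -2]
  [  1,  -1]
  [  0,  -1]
AB = 
  [  3,  -4]
  [  0,  -1]

A is 2×3 and B is 3×2, so AB is 2×2. Each entry is (row of A)·(column of B):
AB[1,1] = (1)(0) + (3)(1) + (-1)(0) = 3
AB[1,2] = (1)(-2) + (3)(-1) + (-1)(-1) = -4
AB[2,1] = (1)(0) + (0)(1) + (-1)(0) = 0
AB[2,2] = (1)(-2) + (0)(-1) + (-1)(-1) = -1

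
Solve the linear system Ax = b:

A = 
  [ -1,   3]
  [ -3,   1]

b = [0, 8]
x = [-3, -1]

Row reduce the augmented matrix [A|b]:
R2 → R2 - (3)·R1
REF = 
  [ -1,   3,   0]
  [  0,  -8,   8]

Back-substitution:
x₂ = 8 / (-8) = -1
x₁ = (0 - (3)(-1)) / (-1) = -3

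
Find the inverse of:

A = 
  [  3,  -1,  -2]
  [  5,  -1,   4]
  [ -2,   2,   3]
det(A) = (3)·((-1)(3) - (4)(2)) - (-1)·((5)(3) - (4)(-2)) + (-2)·((5)(2) - (-1)(-2))
  = (3)(-11) - (-1)(23) + (-2)(8)
  = -26
det(A) = -26 ≠ 0, so A is invertible.

Cofactors Cᵢⱼ = (-1)ⁱ⁺ʲ·Mᵢⱼ:
C = 
  [-11, -23,   8]
  [ -1,   5,  -4]
  [ -6, -22,   2]

adj(A) = Cᵀ:
adj(A) = 
  [-11,  -1,  -6]
  [-23,   5, -22]
  [  8,  -4,   2]

A⁻¹ = (-1/26) · adj(A):
A⁻¹ = 
  [11/26,  1/26,  3/13]
  [23/26, -5/26, 11/13]
  [-4/13,  2/13, -1/13]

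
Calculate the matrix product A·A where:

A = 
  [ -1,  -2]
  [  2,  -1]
A² = A·A:
A²[1,1] = (-1)(-1) + (-2)(2) = -3
A²[1,2] = (-1)(-2) + (-2)(-1) = 4
A²[2,1] = (2)(-1) + (-1)(2) = -4
A²[2,2] = (2)(-2) + (-1)(-1) = -3
A² = 
  [ -3,   4]
  [ -4,  -3]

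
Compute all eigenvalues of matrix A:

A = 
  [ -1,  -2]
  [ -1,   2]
tr(A) = 1, det(A) = -4
Characteristic polynomial: λ² - tr(A)λ + det(A) = λ² - λ - 4
λ² - λ - 4 = 0  ⇒  λ = (1 ± √((-1)² - 4·(-4)))/2 = (1 ± √(17))/2
  = (1 + √17)/2,  (1 - √17)/2

λ = (1 + √17)/2, (1 - √17)/2  (≈ 2.562, -1.562)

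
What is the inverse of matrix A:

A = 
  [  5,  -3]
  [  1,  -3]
det(A) = (5)(-3) - (-3)(1) = -12
For a 2×2 matrix, A⁻¹ = (1/det(A)) · [[d, -b], [-c, a]]
    = (-1/12) · [[-3, 3], [-1, 5]]

A⁻¹ = 
  [  1/4,  -1/4]
  [ 1/12, -5/12]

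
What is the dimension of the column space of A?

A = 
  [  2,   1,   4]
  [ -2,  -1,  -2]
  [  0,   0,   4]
dim(Col(A)) = 2

Row reduce:
R2 → R2 + (1)·R1
R3 → R3 - (2)·R2
REF = 
  [  2,   1,   4]
  [  0,   0,   2]
  [  0,   0,   0]
Pivot columns: 1, 3 → 2 pivots.
dim(Col(A)) = number of pivot columns = 2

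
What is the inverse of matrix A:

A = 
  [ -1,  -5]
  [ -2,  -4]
det(A) = (-1)(-4) - (-5)(-2) = -6
For a 2×2 matrix, A⁻¹ = (1/det(A)) · [[d, -b], [-c, a]]
    = (-1/6) · [[-4, 5], [2, -1]]

A⁻¹ = 
  [ 2/3, -5/6]
  [-1/3,  1/6]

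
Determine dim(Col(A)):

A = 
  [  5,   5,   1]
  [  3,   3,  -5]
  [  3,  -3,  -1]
dim(Col(A)) = 3

Row reduce:
R2 → R2 - (3/5)·R1
R3 → R3 - (3/5)·R1
Swap R2 ↔ R3
REF = 
  [    5,     5,     1]
  [    0,    -6,  -8/5]
  [    0,     0, -28/5]
Pivot columns: 1, 2, 3 → 3 pivots.
dim(Col(A)) = number of pivot columns = 3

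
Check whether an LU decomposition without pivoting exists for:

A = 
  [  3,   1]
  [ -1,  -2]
Yes.
A[1,1] = 3 ≠ 0, so Gaussian elimination proceeds without a row swap: multiplier ℓ₂₁ = (-1)/(3) = -1/3, and U[2,2] = -2 - (-1/3)(1) = -5/3.
L = 
  [   1,    0]
  [-1/3,    1]
U = 
  [   3,    1]
  [   0, -5/3]
Check row 2 of LU: [(-1/3)(3), (-1/3)(1) + (-5/3)] = [-1, -2] = row 2 of A ✓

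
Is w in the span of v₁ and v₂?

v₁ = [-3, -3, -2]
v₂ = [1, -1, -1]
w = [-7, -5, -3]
Yes

Form the augmented matrix and row-reduce:
[v₁|v₂|w] = 
  [ -3,   1,  -7]
  [ -3,  -1,  -5]
  [ -2,  -1,  -3]
R2 → R2 - (1)·R1
R3 → R3 - (2/3)·R1
R3 → R3 - (5/6)·R2
REF = 
  [ -3,   1,  -7]
  [  0,  -2,   2]
  [  0,   0,   0]

No row of the form [0 0 | nonzero], so the system is consistent. Back-substitution gives c₁ = 2, c₂ = -1: w = (2)·v₁ + (-1)·v₂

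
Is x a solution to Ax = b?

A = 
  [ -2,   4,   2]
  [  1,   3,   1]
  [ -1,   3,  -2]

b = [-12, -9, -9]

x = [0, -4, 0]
No

Ax = [-16, -12, -12] ≠ b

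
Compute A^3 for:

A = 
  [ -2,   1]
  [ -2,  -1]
A^3 = 
  [  2,   5]
  [-10,   7]

A² = A·A:
A²[1,1] = (-2)(-2) + (1)(-2) = 2
A²[1,2] = (-2)(1) + (1)(-1) = -3
A²[2,1] = (-2)(-2) + (-1)(-2) = 6
A²[2,2] = (-2)(1) + (-1)(-1) = -1
A² = 
  [  2,  -3]
  [  6,  -1]

A^3 = A^2·A:
A^3[1,1] = (2)(-2) + (-3)(-2) = 2
A^3[1,2] = (2)(1) + (-3)(-1) = 5
A^3[2,1] = (6)(-2) + (-1)(-2) = -10
A^3[2,2] = (6)(1) + (-1)(-1) = 7
A^3 = 
  [  2,   5]
  [-10,   7]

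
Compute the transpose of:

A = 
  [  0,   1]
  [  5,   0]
Aᵀ = 
  [  0,   5]
  [  1,   0]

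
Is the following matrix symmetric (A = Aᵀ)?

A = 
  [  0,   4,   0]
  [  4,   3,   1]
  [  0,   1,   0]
Yes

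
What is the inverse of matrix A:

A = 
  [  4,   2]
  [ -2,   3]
det(A) = (4)(3) - (2)(-2) = 16
For a 2×2 matrix, A⁻¹ = (1/det(A)) · [[d, -b], [-c, a]]
    = (1/16) · [[3, -2], [2, 4]]

A⁻¹ = 
  [3/16, -1/8]
  [ 1/8,  1/4]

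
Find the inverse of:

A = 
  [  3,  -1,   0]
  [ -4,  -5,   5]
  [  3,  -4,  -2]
det(A) = (3)·((-5)(-2) - (5)(-4)) - (-1)·((-4)(-2) - (5)(3)) + (0)·((-4)(-4) - (-5)(3))
  = (3)(30) - (-1)(-7) + (0)(31)
  = 83
det(A) = 83 ≠ 0, so A is invertible.

Cofactors Cᵢⱼ = (-1)ⁱ⁺ʲ·Mᵢⱼ:
C = 
  [ 30,   7,  31]
  [ -2,  -6,   9]
  [ -5, -15, -19]

adj(A) = Cᵀ:
adj(A) = 
  [ 30,  -2,  -5]
  [  7,  -6, -15]
  [ 31,   9, -19]

A⁻¹ = (1/83) · adj(A):
A⁻¹ = 
  [ 30/83,  -2/83,  -5/83]
  [  7/83,  -6/83, -15/83]
  [ 31/83,   9/83, -19/83]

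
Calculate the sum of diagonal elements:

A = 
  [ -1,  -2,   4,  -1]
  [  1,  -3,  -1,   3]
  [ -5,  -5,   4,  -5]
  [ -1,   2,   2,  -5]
-5

tr(A) = -1 + -3 + 4 + -5 = -5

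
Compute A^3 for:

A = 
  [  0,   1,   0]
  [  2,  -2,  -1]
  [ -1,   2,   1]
A^3 = 
  [ -3,   4,   1]
  [  7,  -9,  -3]
  [ -5,   7,   2]

A² = A·A:
A²[1,1] = (0)(0) + (1)(2) + (0)(-1) = 2
A²[1,2] = (0)(1) + (1)(-2) + (0)(2) = -2
A²[1,3] = (0)(0) + (1)(-1) + (0)(1) = -1
A²[2,1] = (2)(0) + (-2)(2) + (-1)(-1) = -3
A²[2,2] = (2)(1) + (-2)(-2) + (-1)(2) = 4
A²[2,3] = (2)(0) + (-2)(-1) + (-1)(1) = 1
A²[3,1] = (-1)(0) + (2)(2) + (1)(-1) = 3
A²[3,2] = (-1)(1) + (2)(-2) + (1)(2) = -3
A²[3,3] = (-1)(0) + (2)(-1) + (1)(1) = -1
A² = 
  [  2,  -2,  -1]
  [ -3,   4,   1]
  [  3,  -3,  -1]

A^3 = A^2·A:
A^3[1,1] = (2)(0) + (-2)(2) + (-1)(-1) = -3
A^3[1,2] = (2)(1) + (-2)(-2) + (-1)(2) = 4
A^3[1,3] = (2)(0) + (-2)(-1) + (-1)(1) = 1
A^3[2,1] = (-3)(0) + (4)(2) + (1)(-1) = 7
A^3[2,2] = (-3)(1) + (4)(-2) + (1)(2) = -9
A^3[2,3] = (-3)(0) + (4)(-1) + (1)(1) = -3
A^3[3,1] = (3)(0) + (-3)(2) + (-1)(-1) = -5
A^3[3,2] = (3)(1) + (-3)(-2) + (-1)(2) = 7
A^3[3,3] = (3)(0) + (-3)(-1) + (-1)(1) = 2
A^3 = 
  [ -3,   4,   1]
  [  7,  -9,  -3]
  [ -5,   7,   2]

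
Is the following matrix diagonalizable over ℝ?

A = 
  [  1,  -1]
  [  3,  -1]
No

tr(A) = 0, det(A) = 2
Characteristic polynomial: λ² - tr(A)λ + det(A) = λ² + 2
λ² + 2 = 0  ⇒  λ = (0 ± √((0)² - 4·(2)))/2 = (0 ± √(-8))/2
  = i√2,  -i√2
Eigenvalues: i√2, -i√2  (≈ 0 + 1.414i, 0 - 1.414i)
Has complex eigenvalues (not diagonalizable over ℝ).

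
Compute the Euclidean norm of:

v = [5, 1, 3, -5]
7.746

||v||₂ = √((5)² + (1)² + (3)² + (-5)²) = √60 = 7.746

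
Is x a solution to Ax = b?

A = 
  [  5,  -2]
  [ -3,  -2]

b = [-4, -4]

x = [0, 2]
Yes

Ax = [-4, -4] = b ✓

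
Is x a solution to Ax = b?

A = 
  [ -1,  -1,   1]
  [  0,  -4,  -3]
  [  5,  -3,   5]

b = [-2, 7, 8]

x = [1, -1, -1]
No

Ax = [-1, 7, 3] ≠ b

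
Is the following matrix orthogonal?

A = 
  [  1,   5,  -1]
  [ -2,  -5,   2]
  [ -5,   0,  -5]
No

AᵀA = 
  [ 30,  15,  20]
  [ 15,  50, -15]
  [ 20, -15,  30]
≠ I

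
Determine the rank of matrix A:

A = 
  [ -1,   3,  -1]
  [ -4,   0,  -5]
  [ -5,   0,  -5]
rank(A) = 3

Row reduce:
R2 → R2 - (4)·R1
R3 → R3 - (5)·R1
R3 → R3 - (5/4)·R2
REF = 
  [ -1,   3,  -1]
  [  0, -12,  -1]
  [  0,   0, 5/4]
Pivot columns: 1, 2, 3 → 3 pivots.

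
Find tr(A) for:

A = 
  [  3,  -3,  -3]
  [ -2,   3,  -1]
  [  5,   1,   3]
9

tr(A) = 3 + 3 + 3 = 9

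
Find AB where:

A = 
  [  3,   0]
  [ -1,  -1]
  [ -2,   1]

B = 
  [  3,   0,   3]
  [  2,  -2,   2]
AB = 
  [  9,   0,   9]
  [ -5,   2,  -5]
  [ -4,  -2,  -4]

A is 3×2 and B is 2×3, so AB is 3×3. Each entry is (row of A)·(column of B):
AB[1,1] = (3)(3) + (0)(2) = 9
AB[1,2] = (3)(0) + (0)(-2) = 0
AB[1,3] = (3)(3) + (0)(2) = 9
AB[2,1] = (-1)(3) + (-1)(2) = -5
AB[2,2] = (-1)(0) + (-1)(-2) = 2
AB[2,3] = (-1)(3) + (-1)(2) = -5
AB[3,1] = (-2)(3) + (1)(2) = -4
AB[3,2] = (-2)(0) + (1)(-2) = -2
AB[3,3] = (-2)(3) + (1)(2) = -4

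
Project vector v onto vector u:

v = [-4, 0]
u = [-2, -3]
proj_u(v) = [-16/13, -24/13]

v·u = (-4)(-2) + (0)(-3) = 8
u·u = (-2)² + (-3)² = 13
proj_u(v) = (v·u / u·u) × u = (8/13) × u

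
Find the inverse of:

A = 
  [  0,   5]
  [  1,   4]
det(A) = (0)(4) - (5)(1) = -5
For a 2×2 matrix, A⁻¹ = (1/det(A)) · [[d, -b], [-c, a]]
    = (-1/5) · [[4, -5], [-1, 0]]

A⁻¹ = 
  [-4/5,    1]
  [ 1/5,    0]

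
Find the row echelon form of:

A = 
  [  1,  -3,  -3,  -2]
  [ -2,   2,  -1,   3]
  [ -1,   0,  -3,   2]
Row operations:
R2 → R2 + (2)·R1
R3 → R3 + (1)·R1
R3 → R3 - (3/4)·R2

Resulting echelon form:
REF = 
  [   1,   -3,   -3,   -2]
  [   0,   -4,   -7,   -1]
  [   0,    0, -3/4,  3/4]

Rank = 3 (number of non-zero pivot rows).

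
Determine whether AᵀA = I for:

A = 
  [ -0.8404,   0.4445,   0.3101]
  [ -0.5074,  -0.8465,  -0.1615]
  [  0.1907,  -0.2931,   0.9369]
Yes

AᵀA = 
  [  1.0001,   0.0001,   0]
  [  0.0001,   1.0001,  -0.0001]
  [  0,  -0.0001,   1]
≈ I (equal to I up to the 4-dp rounding of the entries)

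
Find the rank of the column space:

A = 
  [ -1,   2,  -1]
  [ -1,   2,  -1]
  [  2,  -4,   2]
dim(Col(A)) = 1

Row reduce:
R2 → R2 - (1)·R1
R3 → R3 + (2)·R1
REF = 
  [ -1,   2,  -1]
  [  0,   0,   0]
  [  0,   0,   0]
Pivot columns: 1 → 1 pivot.
dim(Col(A)) = number of pivot columns = 1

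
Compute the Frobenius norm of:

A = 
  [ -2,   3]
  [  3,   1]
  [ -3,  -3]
||A||_F = 6.403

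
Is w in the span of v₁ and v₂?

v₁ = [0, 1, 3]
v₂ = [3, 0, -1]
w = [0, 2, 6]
Yes

Form the augmented matrix and row-reduce:
[v₁|v₂|w] = 
  [  0,   3,   0]
  [  1,   0,   2]
  [  3,  -1,   6]
Swap R1 ↔ R2
R3 → R3 - (3)·R1
R3 → R3 + (1/3)·R2
REF = 
  [  1,   0,   2]
  [  0,   3,   0]
  [  0,   0,   0]

No row of the form [0 0 | nonzero], so the system is consistent. Back-substitution gives c₁ = 2, c₂ = 0: w = (2)·v₁ + (0)·v₂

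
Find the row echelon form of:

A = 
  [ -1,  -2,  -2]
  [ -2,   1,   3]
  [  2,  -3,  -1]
Row operations:
R2 → R2 - (2)·R1
R3 → R3 + (2)·R1
R3 → R3 + (7/5)·R2

Resulting echelon form:
REF = 
  [  -1,   -2,   -2]
  [   0,    5,    7]
  [   0,    0, 24/5]

Rank = 3 (number of non-zero pivot rows).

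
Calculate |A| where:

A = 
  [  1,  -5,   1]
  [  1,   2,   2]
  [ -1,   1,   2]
25

Cofactor expansion along row 1:
det(A) = (1)·((2)(2) - (2)(1)) - (-5)·((1)(2) - (2)(-1)) + (1)·((1)(1) - (2)(-1))
  = (1)(2) - (-5)(4) + (1)(3)
  = 25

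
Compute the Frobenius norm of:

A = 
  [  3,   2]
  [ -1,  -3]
||A||_F = 4.796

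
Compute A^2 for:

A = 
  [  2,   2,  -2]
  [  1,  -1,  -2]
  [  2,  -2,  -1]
A² = A·A:
A²[1,1] = (2)(2) + (2)(1) + (-2)(2) = 2
A²[1,2] = (2)(2) + (2)(-1) + (-2)(-2) = 6
A²[1,3] = (2)(-2) + (2)(-2) + (-2)(-1) = -6
A²[2,1] = (1)(2) + (-1)(1) + (-2)(2) = -3
A²[2,2] = (1)(2) + (-1)(-1) + (-2)(-2) = 7
A²[2,3] = (1)(-2) + (-1)(-2) + (-2)(-1) = 2
A²[3,1] = (2)(2) + (-2)(1) + (-1)(2) = 0
A²[3,2] = (2)(2) + (-2)(-1) + (-1)(-2) = 8
A²[3,3] = (2)(-2) + (-2)(-2) + (-1)(-1) = 1
A² = 
  [  2,   6,  -6]
  [ -3,   7,   2]
  [  0,   8,   1]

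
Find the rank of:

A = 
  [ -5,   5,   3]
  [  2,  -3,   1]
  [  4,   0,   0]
Row reduce:
R2 → R2 + (2/5)·R1
R3 → R3 + (4/5)·R1
R3 → R3 + (4)·R2
REF = 
  [  -5,    5,    3]
  [   0,   -1, 11/5]
  [   0,    0, 56/5]
Pivot columns: 1, 2, 3 → 3 pivots.

rank(A) = 3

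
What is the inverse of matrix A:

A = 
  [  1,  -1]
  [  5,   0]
det(A) = (1)(0) - (-1)(5) = 5
For a 2×2 matrix, A⁻¹ = (1/det(A)) · [[d, -b], [-c, a]]
    = (1/5) · [[0, 1], [-5, 1]]

A⁻¹ = 
  [  0, 1/5]
  [ -1, 1/5]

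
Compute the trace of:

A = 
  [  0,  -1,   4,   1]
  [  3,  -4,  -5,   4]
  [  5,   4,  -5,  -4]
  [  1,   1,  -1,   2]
-7

tr(A) = 0 + -4 + -5 + 2 = -7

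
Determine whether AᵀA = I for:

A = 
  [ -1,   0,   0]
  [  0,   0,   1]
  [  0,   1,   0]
Yes

AᵀA = 
  [  1,   0,   0]
  [  0,   1,   0]
  [  0,   0,   1]
= I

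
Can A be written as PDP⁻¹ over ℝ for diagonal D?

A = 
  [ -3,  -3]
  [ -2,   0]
Yes

tr(A) = -3, det(A) = -6
Characteristic polynomial: λ² - tr(A)λ + det(A) = λ² + 3λ - 6
λ² + 3λ - 6 = 0  ⇒  λ = (-3 ± √((3)² - 4·(-6)))/2 = (-3 ± √(33))/2
  = (-3 + √33)/2,  (-3 - √33)/2
Eigenvalues: (-3 + √33)/2, (-3 - √33)/2  (≈ 1.372, -4.372)
The two irrational eigenvalues are distinct (simple), so each has alg. mult. = geom. mult. = 1.
Sum of geometric multiplicities equals n, so A has n independent eigenvectors.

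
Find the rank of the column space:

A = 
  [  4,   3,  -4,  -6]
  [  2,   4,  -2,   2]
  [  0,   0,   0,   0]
Row reduce:
R2 → R2 - (1/2)·R1
REF = 
  [  4,   3,  -4,  -6]
  [  0, 5/2,   0,   5]
  [  0,   0,   0,   0]
Pivot columns: 1, 2 → 2 pivots.
dim(Col(A)) = number of pivot columns = 2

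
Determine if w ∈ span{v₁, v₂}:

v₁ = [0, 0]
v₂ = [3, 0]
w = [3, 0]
Yes

Form the augmented matrix and row-reduce:
[v₁|v₂|w] = 
  [  0,   3,   3]
  [  0,   0,   0]
(already in echelon form — no row operations needed)

No row of the form [0 0 | nonzero], so the system is consistent. Back-substitution gives c₁ = 0, c₂ = 1: w = (0)·v₁ + (1)·v₂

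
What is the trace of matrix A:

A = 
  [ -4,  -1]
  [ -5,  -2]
-6

tr(A) = -4 + -2 = -6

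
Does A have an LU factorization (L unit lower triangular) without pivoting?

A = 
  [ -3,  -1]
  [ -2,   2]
Yes.
A[1,1] = -3 ≠ 0, so Gaussian elimination proceeds without a row swap: multiplier ℓ₂₁ = (-2)/(-3) = 2/3, and U[2,2] = 2 - (2/3)(-1) = 8/3.
L = 
  [  1,   0]
  [2/3,   1]
U = 
  [ -3,  -1]
  [  0, 8/3]
Check row 2 of LU: [(2/3)(-3), (2/3)(-1) + (8/3)] = [-2, 2] = row 2 of A ✓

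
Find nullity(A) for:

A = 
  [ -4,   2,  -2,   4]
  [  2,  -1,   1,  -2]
nullity(A) = 3

Row reduce:
R2 → R2 + (1/2)·R1
REF = 
  [ -4,   2,  -2,   4]
  [  0,   0,   0,   0]
Pivot columns: 1 → 1 pivot.
rank(A) = 1, so nullity(A) = 4 - 1 = 3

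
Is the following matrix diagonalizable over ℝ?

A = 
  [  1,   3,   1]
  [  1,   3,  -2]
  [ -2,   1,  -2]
No

Characteristic polynomial: det(λI - A) = λ³ - 2λ² - 4λ - 21
By the rational root theorem any rational root is an integer dividing 21; none of those is a root, so p(λ) has no rational roots and hence (being an irreducible cubic) no repeated roots.
Discriminant of the cubic: Δ = -15283
Δ < 0 ⇒ one real eigenvalue and a complex-conjugate pair: λ ≈ 4.168, -1.084 + 1.965i, -1.084 - 1.965i
Has complex eigenvalues (not diagonalizable over ℝ).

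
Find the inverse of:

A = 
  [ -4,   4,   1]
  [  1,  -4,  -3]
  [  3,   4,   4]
det(A) = (-4)·((-4)(4) - (-3)(4)) - (4)·((1)(4) - (-3)(3)) + (1)·((1)(4) - (-4)(3))
  = (-4)(-4) - (4)(13) + (1)(16)
  = -20
det(A) = -20 ≠ 0, so A is invertible.

Cofactors Cᵢⱼ = (-1)ⁱ⁺ʲ·Mᵢⱼ:
C = 
  [ -4, -13,  16]
  [-12, -19,  28]
  [ -8, -11,  12]

adj(A) = Cᵀ:
adj(A) = 
  [ -4, -12,  -8]
  [-13, -19, -11]
  [ 16,  28,  12]

A⁻¹ = (-1/20) · adj(A):
A⁻¹ = 
  [  1/5,   3/5,   2/5]
  [13/20, 19/20, 11/20]
  [ -4/5,  -7/5,  -3/5]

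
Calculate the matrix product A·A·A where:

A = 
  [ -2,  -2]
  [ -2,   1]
A^3 = 
  [-20, -14]
  [-14,   1]

A² = A·A:
A²[1,1] = (-2)(-2) + (-2)(-2) = 8
A²[1,2] = (-2)(-2) + (-2)(1) = 2
A²[2,1] = (-2)(-2) + (1)(-2) = 2
A²[2,2] = (-2)(-2) + (1)(1) = 5
A² = 
  [  8,   2]
  [  2,   5]

A^3 = A^2·A:
A^3[1,1] = (8)(-2) + (2)(-2) = -20
A^3[1,2] = (8)(-2) + (2)(1) = -14
A^3[2,1] = (2)(-2) + (5)(-2) = -14
A^3[2,2] = (2)(-2) + (5)(1) = 1
A^3 = 
  [-20, -14]
  [-14,   1]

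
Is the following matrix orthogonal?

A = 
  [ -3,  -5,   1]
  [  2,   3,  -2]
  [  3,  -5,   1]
No

AᵀA = 
  [ 22,   6,  -4]
  [  6,  59, -16]
  [ -4, -16,   6]
≠ I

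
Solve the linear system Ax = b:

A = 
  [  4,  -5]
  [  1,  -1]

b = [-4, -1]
Row reduce the augmented matrix [A|b]:
R2 → R2 - (1/4)·R1
REF = 
  [  4,  -5,  -4]
  [  0, 1/4,   0]

Back-substitution:
x₂ = 0 / (1/4) = 0
x₁ = (-4 - (-5)(0)) / 4 = -1

x = [-1, 0]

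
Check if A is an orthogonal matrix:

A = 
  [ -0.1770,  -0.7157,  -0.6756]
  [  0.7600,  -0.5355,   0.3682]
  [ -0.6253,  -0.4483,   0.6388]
Yes

AᵀA = 
  [  0.9999,   0,   0]
  [  0,   1,   0]
  [  0,   0,   1.0001]
≈ I (equal to I up to the 4-dp rounding of the entries)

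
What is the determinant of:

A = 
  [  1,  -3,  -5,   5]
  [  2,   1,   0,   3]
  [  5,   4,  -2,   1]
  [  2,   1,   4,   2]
169

Cofactor expansion along row 1: det(A) = a₁₁M₁₁ - a₁₂M₁₂ + a₁₃M₁₃ - a₁₄M₁₄

M₁₁ = det[[1, 0, 3]; [4, -2, 1]; [1, 4, 2]]
  = (1)·((-2)(2) - (1)(4)) - (0)·((4)(2) - (1)(1)) + (3)·((4)(4) - (-2)(1))
  = (1)(-8) - (0)(7) + (3)(18)
  = 46
M₁₂ = det[[2, 0, 3]; [5, -2, 1]; [2, 4, 2]]
  = (2)·((-2)(2) - (1)(4)) - (0)·((5)(2) - (1)(2)) + (3)·((5)(4) - (-2)(2))
  = (2)(-8) - (0)(8) + (3)(24)
  = 56
M₁₃ = det[[2, 1, 3]; [5, 4, 1]; [2, 1, 2]]
  = (2)·((4)(2) - (1)(1)) - (1)·((5)(2) - (1)(2)) + (3)·((5)(1) - (4)(2))
  = (2)(7) - (1)(8) + (3)(-3)
  = -3
M₁₄ = det[[2, 1, 0]; [5, 4, -2]; [2, 1, 4]]
  = (2)·((4)(4) - (-2)(1)) - (1)·((5)(4) - (-2)(2)) + (0)·((5)(1) - (4)(2))
  = (2)(18) - (1)(24) + (0)(-3)
  = 12

det(A) = (1)(46) - (-3)(56) + (-5)(-3) - (5)(12) = 169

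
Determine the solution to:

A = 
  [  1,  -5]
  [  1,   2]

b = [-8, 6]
Row reduce the augmented matrix [A|b]:
R2 → R2 - (1)·R1
REF = 
  [  1,  -5,  -8]
  [  0,   7,  14]

Back-substitution:
x₂ = 14 / 7 = 2
x₁ = (-8 - (-5)(2)) / 1 = 2

x = [2, 2]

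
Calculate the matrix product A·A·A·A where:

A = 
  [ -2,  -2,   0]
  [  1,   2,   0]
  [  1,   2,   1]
A^4 = 
  [  4,   0,   0]
  [  0,   4,   0]
  [  3,  12,   1]

A² = A·A:
A²[1,1] = (-2)(-2) + (-2)(1) + (0)(1) = 2
A²[1,2] = (-2)(-2) + (-2)(2) + (0)(2) = 0
A²[1,3] = (-2)(0) + (-2)(0) + (0)(1) = 0
A²[2,1] = (1)(-2) + (2)(1) + (0)(1) = 0
A²[2,2] = (1)(-2) + (2)(2) + (0)(2) = 2
A²[2,3] = (1)(0) + (2)(0) + (0)(1) = 0
A²[3,1] = (1)(-2) + (2)(1) + (1)(1) = 1
A²[3,2] = (1)(-2) + (2)(2) + (1)(2) = 4
A²[3,3] = (1)(0) + (2)(0) + (1)(1) = 1
A² = 
  [  2,   0,   0]
  [  0,   2,   0]
  [  1,   4,   1]

A^3 = A^2·A:
A^3[1,1] = (2)(-2) + (0)(1) + (0)(1) = -4
A^3[1,2] = (2)(-2) + (0)(2) + (0)(2) = -4
A^3[1,3] = (2)(0) + (0)(0) + (0)(1) = 0
A^3[2,1] = (0)(-2) + (2)(1) + (0)(1) = 2
A^3[2,2] = (0)(-2) + (2)(2) + (0)(2) = 4
A^3[2,3] = (0)(0) + (2)(0) + (0)(1) = 0
A^3[3,1] = (1)(-2) + (4)(1) + (1)(1) = 3
A^3[3,2] = (1)(-2) + (4)(2) + (1)(2) = 8
A^3[3,3] = (1)(0) + (4)(0) + (1)(1) = 1
A^3 = 
  [ -4,  -4,   0]
  [  2,   4,   0]
  [  3,   8,   1]

A^4 = A^3·A:
A^4[1,1] = (-4)(-2) + (-4)(1) + (0)(1) = 4
A^4[1,2] = (-4)(-2) + (-4)(2) + (0)(2) = 0
A^4[1,3] = (-4)(0) + (-4)(0) + (0)(1) = 0
A^4[2,1] = (2)(-2) + (4)(1) + (0)(1) = 0
A^4[2,2] = (2)(-2) + (4)(2) + (0)(2) = 4
A^4[2,3] = (2)(0) + (4)(0) + (0)(1) = 0
A^4[3,1] = (3)(-2) + (8)(1) + (1)(1) = 3
A^4[3,2] = (3)(-2) + (8)(2) + (1)(2) = 12
A^4[3,3] = (3)(0) + (8)(0) + (1)(1) = 1
A^4 = 
  [  4,   0,   0]
  [  0,   4,   0]
  [  3,  12,   1]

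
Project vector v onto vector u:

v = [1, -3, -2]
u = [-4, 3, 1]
proj_u(v) = [30/13, -45/26, -15/26]

v·u = (1)(-4) + (-3)(3) + (-2)(1) = -15
u·u = (-4)² + (3)² + (1)² = 26
proj_u(v) = (v·u / u·u) × u = (-15/26) × u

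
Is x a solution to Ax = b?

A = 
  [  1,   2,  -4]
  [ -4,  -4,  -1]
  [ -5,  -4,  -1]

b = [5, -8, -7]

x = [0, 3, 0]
No

Ax = [6, -12, -12] ≠ b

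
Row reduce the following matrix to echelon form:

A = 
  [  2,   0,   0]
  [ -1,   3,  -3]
Row operations:
R2 → R2 + (1/2)·R1

Resulting echelon form:
REF = 
  [  2,   0,   0]
  [  0,   3,  -3]

Rank = 2 (number of non-zero pivot rows).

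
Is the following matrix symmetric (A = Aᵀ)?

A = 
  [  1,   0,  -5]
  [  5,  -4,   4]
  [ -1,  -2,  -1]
No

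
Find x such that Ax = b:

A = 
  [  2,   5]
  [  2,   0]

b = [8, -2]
x = [-1, 2]

Row reduce the augmented matrix [A|b]:
R2 → R2 - (1)·R1
REF = 
  [  2,   5,   8]
  [  0,  -5, -10]

Back-substitution:
x₂ = (-10) / (-5) = 2
x₁ = (8 - (5)(2)) / 2 = -1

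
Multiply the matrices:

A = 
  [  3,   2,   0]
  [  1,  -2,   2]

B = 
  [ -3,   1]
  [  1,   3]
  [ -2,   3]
AB = 
  [ -7,   9]
  [ -9,   1]

A is 2×3 and B is 3×2, so AB is 2×2. Each entry is (row of A)·(column of B):
AB[1,1] = (3)(-3) + (2)(1) + (0)(-2) = -7
AB[1,2] = (3)(1) + (2)(3) + (0)(3) = 9
AB[2,1] = (1)(-3) + (-2)(1) + (2)(-2) = -9
AB[2,2] = (1)(1) + (-2)(3) + (2)(3) = 1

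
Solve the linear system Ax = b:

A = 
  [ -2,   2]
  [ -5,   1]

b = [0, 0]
x = [0, 0]

Row reduce the augmented matrix [A|b]:
R2 → R2 - (5/2)·R1
REF = 
  [ -2,   2,   0]
  [  0,  -4,   0]

Back-substitution:
x₂ = 0 / (-4) = 0
x₁ = (0 - (2)(0)) / (-2) = 0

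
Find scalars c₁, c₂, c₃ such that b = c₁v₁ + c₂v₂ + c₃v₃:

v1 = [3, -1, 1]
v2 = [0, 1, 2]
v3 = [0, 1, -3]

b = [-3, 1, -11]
c1 = -1, c2 = -2, c3 = 2

b = -1·v1 + -2·v2 + 2·v3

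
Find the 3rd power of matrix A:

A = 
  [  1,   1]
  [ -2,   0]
A² = A·A:
A²[1,1] = (1)(1) + (1)(-2) = -1
A²[1,2] = (1)(1) + (1)(0) = 1
A²[2,1] = (-2)(1) + (0)(-2) = -2
A²[2,2] = (-2)(1) + (0)(0) = -2
A² = 
  [ -1,   1]
  [ -2,  -2]

A^3 = A^2·A:
A^3[1,1] = (-1)(1) + (1)(-2) = -3
A^3[1,2] = (-1)(1) + (1)(0) = -1
A^3[2,1] = (-2)(1) + (-2)(-2) = 2
A^3[2,2] = (-2)(1) + (-2)(0) = -2
A^3 = 
  [ -3,  -1]
  [  2,  -2]

Therefore
A^3 = 
  [ -3,  -1]
  [  2,  -2]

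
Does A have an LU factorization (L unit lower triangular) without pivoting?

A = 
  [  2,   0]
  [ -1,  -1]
Yes.
A[1,1] = 2 ≠ 0, so Gaussian elimination proceeds without a row swap: multiplier ℓ₂₁ = (-1)/(2) = -1/2, and U[2,2] = -1 - (-1/2)(0) = -1.
L = 
  [   1,    0]
  [-1/2,    1]
U = 
  [  2,   0]
  [  0,  -1]
Check row 2 of LU: [(-1/2)(2), (-1/2)(0) + (-1)] = [-1, -1] = row 2 of A ✓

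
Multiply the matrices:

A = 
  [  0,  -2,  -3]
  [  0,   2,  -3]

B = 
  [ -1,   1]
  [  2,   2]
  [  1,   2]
AB = 
  [ -7, -10]
  [  1,  -2]

A is 2×3 and B is 3×2, so AB is 2×2. Each entry is (row of A)·(column of B):
AB[1,1] = (0)(-1) + (-2)(2) + (-3)(1) = -7
AB[1,2] = (0)(1) + (-2)(2) + (-3)(2) = -10
AB[2,1] = (0)(-1) + (2)(2) + (-3)(1) = 1
AB[2,2] = (0)(1) + (2)(2) + (-3)(2) = -2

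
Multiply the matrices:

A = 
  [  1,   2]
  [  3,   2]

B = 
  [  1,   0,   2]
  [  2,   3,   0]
A is 2×2 and B is 2×3, so AB is 2×3. Each entry is (row of A)·(column of B):
AB[1,1] = (1)(1) + (2)(2) = 5
AB[1,2] = (1)(0) + (2)(3) = 6
AB[1,3] = (1)(2) + (2)(0) = 2
AB[2,1] = (3)(1) + (2)(2) = 7
AB[2,2] = (3)(0) + (2)(3) = 6
AB[2,3] = (3)(2) + (2)(0) = 6

AB = 
  [  5,   6,   2]
  [  7,   6,   6]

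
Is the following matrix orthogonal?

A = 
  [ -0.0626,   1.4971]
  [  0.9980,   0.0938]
No

AᵀA = 
  [  0.9999,  -0.0001]
  [ -0.0001,   2.2501]
≠ I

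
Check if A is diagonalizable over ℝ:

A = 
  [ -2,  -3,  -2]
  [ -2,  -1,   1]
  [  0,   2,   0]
Yes

Characteristic polynomial: det(λI - A) = λ³ + 3λ² - 6λ - 12
By the rational root theorem any rational root is an integer dividing 12; none of those is a root, so p(λ) has no rational roots and hence (being an irreducible cubic) no repeated roots.
Discriminant of the cubic: Δ = 2484
Δ > 0 ⇒ three distinct real eigenvalues: λ ≈ -3.747, -1.455, 2.201
Three distinct real eigenvalues, so A has 3 independent eigenvectors.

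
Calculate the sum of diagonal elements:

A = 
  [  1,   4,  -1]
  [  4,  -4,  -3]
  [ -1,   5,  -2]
-5

tr(A) = 1 + -4 + -2 = -5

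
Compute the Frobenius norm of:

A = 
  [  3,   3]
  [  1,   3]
||A||_F = 5.292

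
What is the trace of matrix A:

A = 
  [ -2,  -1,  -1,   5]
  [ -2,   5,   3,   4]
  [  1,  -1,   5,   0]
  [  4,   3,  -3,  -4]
4

tr(A) = -2 + 5 + 5 + -4 = 4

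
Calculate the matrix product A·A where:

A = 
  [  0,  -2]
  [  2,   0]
A² = A·A:
A²[1,1] = (0)(0) + (-2)(2) = -4
A²[1,2] = (0)(-2) + (-2)(0) = 0
A²[2,1] = (2)(0) + (0)(2) = 0
A²[2,2] = (2)(-2) + (0)(0) = -4
A² = 
  [ -4,   0]
  [  0,  -4]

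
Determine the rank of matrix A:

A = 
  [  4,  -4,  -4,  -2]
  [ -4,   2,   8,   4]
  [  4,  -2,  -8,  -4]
Row reduce:
R2 → R2 + (1)·R1
R3 → R3 - (1)·R1
R3 → R3 + (1)·R2
REF = 
  [  4,  -4,  -4,  -2]
  [  0,  -2,   4,   2]
  [  0,   0,   0,   0]
Pivot columns: 1, 2 → 2 pivots.

rank(A) = 2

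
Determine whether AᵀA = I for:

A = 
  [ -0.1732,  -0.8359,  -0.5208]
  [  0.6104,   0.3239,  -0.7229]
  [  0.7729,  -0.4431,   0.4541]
Yes

AᵀA = 
  [  1,   0,  -0.0001]
  [  0,   1,   0]
  [ -0.0001,   0,   1]
≈ I (equal to I up to the 4-dp rounding of the entries)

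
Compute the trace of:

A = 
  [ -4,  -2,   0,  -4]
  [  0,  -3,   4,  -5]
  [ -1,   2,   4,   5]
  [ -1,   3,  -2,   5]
2

tr(A) = -4 + -3 + 4 + 5 = 2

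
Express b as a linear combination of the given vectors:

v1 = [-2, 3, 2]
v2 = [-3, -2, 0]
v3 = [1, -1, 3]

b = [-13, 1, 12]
c1 = 3, c2 = 3, c3 = 2

b = 3·v1 + 3·v2 + 2·v3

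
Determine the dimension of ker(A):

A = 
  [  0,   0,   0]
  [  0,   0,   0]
nullity(A) = 3

Row reduce:
(no row operations needed)
REF = 
  [  0,   0,   0]
  [  0,   0,   0]
Pivot columns: none → 0 pivots.
rank(A) = 0, so nullity(A) = 3 - 0 = 3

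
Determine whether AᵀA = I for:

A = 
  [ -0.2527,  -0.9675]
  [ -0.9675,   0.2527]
Yes

AᵀA = 
  [  0.9999,   0]
  [  0,   0.9999]
≈ I (equal to I up to the 4-dp rounding of the entries)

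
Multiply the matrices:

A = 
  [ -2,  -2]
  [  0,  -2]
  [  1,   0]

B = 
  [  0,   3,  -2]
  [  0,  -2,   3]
AB = 
  [  0,  -2,  -2]
  [  0,   4,  -6]
  [  0,   3,  -2]

A is 3×2 and B is 2×3, so AB is 3×3. Each entry is (row of A)·(column of B):
AB[1,1] = (-2)(0) + (-2)(0) = 0
AB[1,2] = (-2)(3) + (-2)(-2) = -2
AB[1,3] = (-2)(-2) + (-2)(3) = -2
AB[2,1] = (0)(0) + (-2)(0) = 0
AB[2,2] = (0)(3) + (-2)(-2) = 4
AB[2,3] = (0)(-2) + (-2)(3) = -6
AB[3,1] = (1)(0) + (0)(0) = 0
AB[3,2] = (1)(3) + (0)(-2) = 3
AB[3,3] = (1)(-2) + (0)(3) = -2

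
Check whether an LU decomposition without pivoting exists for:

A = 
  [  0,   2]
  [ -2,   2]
No.
A[1,1] = 0 but A[2,1] = -2 ≠ 0. Any LU with L unit lower triangular has (LU)[1,1] = U[1,1] and (LU)[2,1] = L[2,1]·U[1,1]; matching A forces U[1,1] = 0, which then forces (LU)[2,1] = 0 ≠ -2. A row swap (pivoting) is required.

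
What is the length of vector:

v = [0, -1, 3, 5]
5.916

||v||₂ = √((0)² + (-1)² + (3)² + (5)²) = √35 = 5.916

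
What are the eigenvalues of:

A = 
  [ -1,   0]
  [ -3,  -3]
λ = -1, -3

tr(A) = -4, det(A) = 3
Characteristic polynomial: λ² - tr(A)λ + det(A) = λ² + 4λ + 3
λ² + 4λ + 3 = (λ + 3)(λ + 1)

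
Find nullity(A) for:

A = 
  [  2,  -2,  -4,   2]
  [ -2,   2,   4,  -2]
nullity(A) = 3

Row reduce:
R2 → R2 + (1)·R1
REF = 
  [  2,  -2,  -4,   2]
  [  0,   0,   0,   0]
Pivot columns: 1 → 1 pivot.
rank(A) = 1, so nullity(A) = 4 - 1 = 3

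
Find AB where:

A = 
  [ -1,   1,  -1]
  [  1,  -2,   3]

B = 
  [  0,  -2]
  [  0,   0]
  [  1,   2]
A is 2×3 and B is 3×2, so AB is 2×2. Each entry is (row of A)·(column of B):
AB[1,1] = (-1)(0) + (1)(0) + (-1)(1) = -1
AB[1,2] = (-1)(-2) + (1)(0) + (-1)(2) = 0
AB[2,1] = (1)(0) + (-2)(0) + (3)(1) = 3
AB[2,2] = (1)(-2) + (-2)(0) + (3)(2) = 4

AB = 
  [ -1,   0]
  [  3,   4]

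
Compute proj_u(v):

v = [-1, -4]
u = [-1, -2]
proj_u(v) = [-9/5, -18/5]

v·u = (-1)(-1) + (-4)(-2) = 9
u·u = (-1)² + (-2)² = 5
proj_u(v) = (v·u / u·u) × u = (9/5) × u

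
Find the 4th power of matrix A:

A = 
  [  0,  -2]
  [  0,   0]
A² = A·A:
A²[1,1] = (0)(0) + (-2)(0) = 0
A²[1,2] = (0)(-2) + (-2)(0) = 0
A²[2,1] = (0)(0) + (0)(0) = 0
A²[2,2] = (0)(-2) + (0)(0) = 0
A² = 
  [  0,   0]
  [  0,   0]

A^3 = A^2·A:
A^3[1,1] = (0)(0) + (0)(0) = 0
A^3[1,2] = (0)(-2) + (0)(0) = 0
A^3[2,1] = (0)(0) + (0)(0) = 0
A^3[2,2] = (0)(-2) + (0)(0) = 0
A^3 = 
  [  0,   0]
  [  0,   0]

A^4 = A^3·A:
A^4[1,1] = (0)(0) + (0)(0) = 0
A^4[1,2] = (0)(-2) + (0)(0) = 0
A^4[2,1] = (0)(0) + (0)(0) = 0
A^4[2,2] = (0)(-2) + (0)(0) = 0
A^4 = 
  [  0,   0]
  [  0,   0]

Therefore
A^4 = 
  [  0,   0]
  [  0,   0]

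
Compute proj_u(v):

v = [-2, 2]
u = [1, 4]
v·u = (-2)(1) + (2)(4) = 6
u·u = (1)² + (4)² = 17
proj_u(v) = (v·u / u·u) × u = (6/17) × u

proj_u(v) = [6/17, 24/17]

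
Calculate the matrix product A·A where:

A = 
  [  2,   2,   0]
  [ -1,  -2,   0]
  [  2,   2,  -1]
A² = A·A:
A²[1,1] = (2)(2) + (2)(-1) + (0)(2) = 2
A²[1,2] = (2)(2) + (2)(-2) + (0)(2) = 0
A²[1,3] = (2)(0) + (2)(0) + (0)(-1) = 0
A²[2,1] = (-1)(2) + (-2)(-1) + (0)(2) = 0
A²[2,2] = (-1)(2) + (-2)(-2) + (0)(2) = 2
A²[2,3] = (-1)(0) + (-2)(0) + (0)(-1) = 0
A²[3,1] = (2)(2) + (2)(-1) + (-1)(2) = 0
A²[3,2] = (2)(2) + (2)(-2) + (-1)(2) = -2
A²[3,3] = (2)(0) + (2)(0) + (-1)(-1) = 1
A² = 
  [  2,   0,   0]
  [  0,   2,   0]
  [  0,  -2,   1]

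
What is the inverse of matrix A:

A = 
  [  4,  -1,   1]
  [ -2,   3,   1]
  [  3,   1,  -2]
det(A) = (4)·((3)(-2) - (1)(1)) - (-1)·((-2)(-2) - (1)(3)) + (1)·((-2)(1) - (3)(3))
  = (4)(-7) - (-1)(1) + (1)(-11)
  = -38
det(A) = -38 ≠ 0, so A is invertible.

Cofactors Cᵢⱼ = (-1)ⁱ⁺ʲ·Mᵢⱼ:
C = 
  [ -7,  -1, -11]
  [ -1, -11,  -7]
  [ -4,  -6,  10]

adj(A) = Cᵀ:
adj(A) = 
  [ -7,  -1,  -4]
  [ -1, -11,  -6]
  [-11,  -7,  10]

A⁻¹ = (-1/38) · adj(A):
A⁻¹ = 
  [ 7/38,  1/38,  2/19]
  [ 1/38, 11/38,  3/19]
  [11/38,  7/38, -5/19]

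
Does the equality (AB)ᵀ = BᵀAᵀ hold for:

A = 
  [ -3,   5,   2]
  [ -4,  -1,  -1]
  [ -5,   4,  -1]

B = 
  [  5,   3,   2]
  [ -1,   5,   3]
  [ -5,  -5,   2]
Yes

(AB)ᵀ = 
  [-30, -14, -24]
  [  6, -12,  10]
  [ 13, -13,   0]

BᵀAᵀ = 
  [-30, -14, -24]
  [  6, -12,  10]
  [ 13, -13,   0]

Both sides are equal — this is the standard identity (AB)ᵀ = BᵀAᵀ, which holds for all A, B.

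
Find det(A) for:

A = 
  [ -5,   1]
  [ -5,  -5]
For a 2×2 matrix, det = ad - bc = (-5)(-5) - (1)(-5) = 30

det(A) = 30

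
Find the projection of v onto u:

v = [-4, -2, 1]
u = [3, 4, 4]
v·u = (-4)(3) + (-2)(4) + (1)(4) = -16
u·u = (3)² + (4)² + (4)² = 41
proj_u(v) = (v·u / u·u) × u = (-16/41) × u

proj_u(v) = [-48/41, -64/41, -64/41]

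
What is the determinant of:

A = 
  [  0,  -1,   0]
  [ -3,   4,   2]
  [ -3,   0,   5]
Cofactor expansion along row 1:
det(A) = (0)·((4)(5) - (2)(0)) - (-1)·((-3)(5) - (2)(-3)) + (0)·((-3)(0) - (4)(-3))
  = (0)(20) - (-1)(-9) + (0)(12)
  = -9

det(A) = -9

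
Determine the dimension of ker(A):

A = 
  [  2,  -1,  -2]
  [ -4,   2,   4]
nullity(A) = 2

Row reduce:
R2 → R2 + (2)·R1
REF = 
  [  2,  -1,  -2]
  [  0,   0,   0]
Pivot columns: 1 → 1 pivot.
rank(A) = 1, so nullity(A) = 3 - 1 = 2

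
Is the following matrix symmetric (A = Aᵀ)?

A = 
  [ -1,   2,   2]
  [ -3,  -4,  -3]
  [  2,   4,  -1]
No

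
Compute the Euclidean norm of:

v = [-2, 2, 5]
5.745

||v||₂ = √((-2)² + (2)² + (5)²) = √33 = 5.745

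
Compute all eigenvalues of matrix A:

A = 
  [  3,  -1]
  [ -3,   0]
tr(A) = 3, det(A) = -3
Characteristic polynomial: λ² - tr(A)λ + det(A) = λ² - 3λ - 3
λ² - 3λ - 3 = 0  ⇒  λ = (3 ± √((-3)² - 4·(-3)))/2 = (3 ± √(21))/2
  = (3 + √21)/2,  (3 - √21)/2

λ = (3 + √21)/2, (3 - √21)/2  (≈ 3.791, -0.7913)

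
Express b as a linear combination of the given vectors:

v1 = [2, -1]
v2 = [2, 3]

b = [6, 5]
c1 = 1, c2 = 2

b = 1·v1 + 2·v2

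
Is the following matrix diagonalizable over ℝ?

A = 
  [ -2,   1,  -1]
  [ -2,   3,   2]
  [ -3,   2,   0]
Yes

Characteristic polynomial: det(λI - A) = λ³ - λ² - 11λ + 3
Testing integer divisors of the constant term: p(-3) = 0, so (λ + 3) is a factor:
p(λ) = (λ + 3)(λ² - 4λ + 1)
λ² - 4λ + 1 = 0  ⇒  λ = (4 ± √((-4)² - 4·(1)))/2 = (4 ± √(12))/2
  = 2 + √3,  2 - √3
Eigenvalues: -3, 2 + √3, 2 - √3  (≈ -3, 3.732, 0.2679)
The two irrational eigenvalues are distinct (simple), so each has alg. mult. = geom. mult. = 1.
λ=-3: alg. mult. = 1, geom. mult. = 3 - rank(A - (-3)I) = 3 - 2 = 1
Sum of geometric multiplicities equals n, so A has n independent eigenvectors.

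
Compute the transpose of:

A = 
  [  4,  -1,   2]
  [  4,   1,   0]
Aᵀ = 
  [  4,   4]
  [ -1,   1]
  [  2,   0]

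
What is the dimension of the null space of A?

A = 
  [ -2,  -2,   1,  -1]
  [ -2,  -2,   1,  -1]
nullity(A) = 3

Row reduce:
R2 → R2 - (1)·R1
REF = 
  [ -2,  -2,   1,  -1]
  [  0,   0,   0,   0]
Pivot columns: 1 → 1 pivot.
rank(A) = 1, so nullity(A) = 4 - 1 = 3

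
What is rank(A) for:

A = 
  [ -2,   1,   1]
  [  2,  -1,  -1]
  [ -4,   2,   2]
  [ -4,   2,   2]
Row reduce:
R2 → R2 + (1)·R1
R3 → R3 - (2)·R1
R4 → R4 - (2)·R1
REF = 
  [ -2,   1,   1]
  [  0,   0,   0]
  [  0,   0,   0]
  [  0,   0,   0]
Pivot columns: 1 → 1 pivot.

rank(A) = 1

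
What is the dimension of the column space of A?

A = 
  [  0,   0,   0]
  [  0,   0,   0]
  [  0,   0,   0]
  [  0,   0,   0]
Row reduce:
(no row operations needed)
REF = 
  [  0,   0,   0]
  [  0,   0,   0]
  [  0,   0,   0]
  [  0,   0,   0]
Pivot columns: none → 0 pivots.
dim(Col(A)) = number of pivot columns = 0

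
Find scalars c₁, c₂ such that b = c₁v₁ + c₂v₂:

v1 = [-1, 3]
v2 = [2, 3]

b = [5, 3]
c1 = -1, c2 = 2

b = -1·v1 + 2·v2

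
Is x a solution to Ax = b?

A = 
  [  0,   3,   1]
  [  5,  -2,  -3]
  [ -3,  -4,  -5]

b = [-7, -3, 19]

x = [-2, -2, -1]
Yes

Ax = [-7, -3, 19] = b ✓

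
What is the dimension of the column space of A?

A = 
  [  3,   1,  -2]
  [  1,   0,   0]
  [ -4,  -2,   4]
Row reduce:
R2 → R2 - (1/3)·R1
R3 → R3 + (4/3)·R1
R3 → R3 - (2)·R2
REF = 
  [   3,    1,   -2]
  [   0, -1/3,  2/3]
  [   0,    0,    0]
Pivot columns: 1, 2 → 2 pivots.
dim(Col(A)) = number of pivot columns = 2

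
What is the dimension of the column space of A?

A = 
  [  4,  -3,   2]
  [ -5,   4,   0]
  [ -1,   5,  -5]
Row reduce:
R2 → R2 + (5/4)·R1
R3 → R3 + (1/4)·R1
R3 → R3 - (17)·R2
REF = 
  [  4,  -3,   2]
  [  0, 1/4, 5/2]
  [  0,   0, -47]
Pivot columns: 1, 2, 3 → 3 pivots.
dim(Col(A)) = number of pivot columns = 3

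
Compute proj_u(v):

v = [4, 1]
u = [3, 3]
proj_u(v) = [5/2, 5/2]

v·u = (4)(3) + (1)(3) = 15
u·u = (3)² + (3)² = 18
proj_u(v) = (v·u / u·u) × u = (15/18) × u = (5/6) × u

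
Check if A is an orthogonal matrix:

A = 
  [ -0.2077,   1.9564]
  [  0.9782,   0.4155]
No

AᵀA = 
  [  1,   0.0001]
  [  0.0001,   4.0001]
≠ I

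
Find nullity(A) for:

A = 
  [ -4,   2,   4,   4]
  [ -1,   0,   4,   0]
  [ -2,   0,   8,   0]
nullity(A) = 2

Row reduce:
R2 → R2 - (1/4)·R1
R3 → R3 - (1/2)·R1
R3 → R3 - (2)·R2
REF = 
  [  -4,    2,    4,    4]
  [   0, -1/2,    3,   -1]
  [   0,    0,    0,    0]
Pivot columns: 1, 2 → 2 pivots.
rank(A) = 2, so nullity(A) = 4 - 2 = 2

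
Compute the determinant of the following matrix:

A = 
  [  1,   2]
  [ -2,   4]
For a 2×2 matrix, det = ad - bc = (1)(4) - (2)(-2) = 8

det(A) = 8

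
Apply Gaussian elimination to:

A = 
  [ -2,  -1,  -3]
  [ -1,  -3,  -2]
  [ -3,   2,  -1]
Row operations:
R2 → R2 - (1/2)·R1
R3 → R3 - (3/2)·R1
R3 → R3 + (7/5)·R2

Resulting echelon form:
REF = 
  [  -2,   -1,   -3]
  [   0, -5/2, -1/2]
  [   0,    0, 14/5]

Rank = 3 (number of non-zero pivot rows).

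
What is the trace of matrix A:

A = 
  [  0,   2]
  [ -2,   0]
0

tr(A) = 0 + 0 = 0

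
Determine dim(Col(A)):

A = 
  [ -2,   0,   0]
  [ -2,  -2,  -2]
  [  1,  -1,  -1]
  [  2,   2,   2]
dim(Col(A)) = 2

Row reduce:
R2 → R2 - (1)·R1
R3 → R3 + (1/2)·R1
R4 → R4 + (1)·R1
R3 → R3 - (1/2)·R2
R4 → R4 + (1)·R2
REF = 
  [ -2,   0,   0]
  [  0,  -2,  -2]
  [  0,   0,   0]
  [  0,   0,   0]
Pivot columns: 1, 2 → 2 pivots.
dim(Col(A)) = number of pivot columns = 2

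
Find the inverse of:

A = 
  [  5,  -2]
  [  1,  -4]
det(A) = (5)(-4) - (-2)(1) = -18
For a 2×2 matrix, A⁻¹ = (1/det(A)) · [[d, -b], [-c, a]]
    = (-1/18) · [[-4, 2], [-1, 5]]

A⁻¹ = 
  [  2/9,  -1/9]
  [ 1/18, -5/18]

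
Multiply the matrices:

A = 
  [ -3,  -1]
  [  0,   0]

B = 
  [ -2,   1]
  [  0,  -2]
AB = 
  [  6,  -1]
  [  0,   0]

A is 2×2 and B is 2×2, so AB is 2×2. Each entry is (row of A)·(column of B):
AB[1,1] = (-3)(-2) + (-1)(0) = 6
AB[1,2] = (-3)(1) + (-1)(-2) = -1
AB[2,1] = (0)(-2) + (0)(0) = 0
AB[2,2] = (0)(1) + (0)(-2) = 0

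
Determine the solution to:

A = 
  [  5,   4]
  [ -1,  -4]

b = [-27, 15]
Row reduce the augmented matrix [A|b]:
R2 → R2 + (1/5)·R1
REF = 
  [    5,     4,   -27]
  [    0, -16/5,  48/5]

Back-substitution:
x₂ = (48/5) / (-16/5) = -3
x₁ = (-27 - (4)(-3)) / 5 = -3

x = [-3, -3]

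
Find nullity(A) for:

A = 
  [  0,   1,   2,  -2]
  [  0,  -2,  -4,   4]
nullity(A) = 3

Row reduce:
R2 → R2 + (2)·R1
REF = 
  [  0,   1,   2,  -2]
  [  0,   0,   0,   0]
Pivot columns: 2 → 1 pivot.
rank(A) = 1, so nullity(A) = 4 - 1 = 3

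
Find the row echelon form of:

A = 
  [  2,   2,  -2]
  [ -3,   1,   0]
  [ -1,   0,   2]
Row operations:
R2 → R2 + (3/2)·R1
R3 → R3 + (1/2)·R1
R3 → R3 - (1/4)·R2

Resulting echelon form:
REF = 
  [  2,   2,  -2]
  [  0,   4,  -3]
  [  0,   0, 7/4]

Rank = 3 (number of non-zero pivot rows).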